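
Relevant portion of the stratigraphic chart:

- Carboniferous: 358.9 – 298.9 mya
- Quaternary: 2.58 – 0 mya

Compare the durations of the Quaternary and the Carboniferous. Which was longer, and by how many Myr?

Carboniferous, by 57.42 million years

Quaternary: 2.58 − 0 = 2.58 Myr.
Carboniferous: 358.9 − 298.9 = 60 Myr.
Difference: 60 − 2.58 = 57.42 Myr, so the Carboniferous was longer.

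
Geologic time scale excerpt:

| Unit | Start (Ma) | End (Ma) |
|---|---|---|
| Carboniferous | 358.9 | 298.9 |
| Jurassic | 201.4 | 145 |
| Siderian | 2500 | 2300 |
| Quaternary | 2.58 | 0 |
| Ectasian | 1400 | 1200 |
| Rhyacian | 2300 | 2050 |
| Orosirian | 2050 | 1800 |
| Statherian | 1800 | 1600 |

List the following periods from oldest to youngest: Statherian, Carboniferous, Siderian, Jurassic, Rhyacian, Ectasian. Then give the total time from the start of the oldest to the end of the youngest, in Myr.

Siderian, Rhyacian, Statherian, Ectasian, Carboniferous, Jurassic; total span 2355 Myr

Start ages (Ma): Siderian 2500, Rhyacian 2300, Statherian 1800, Ectasian 1400, Carboniferous 358.9, Jurassic 201.4.
Ordered oldest to youngest: Siderian, Rhyacian, Statherian, Ectasian, Carboniferous, Jurassic.
Span = 2500 − 145 = 2355 Myr.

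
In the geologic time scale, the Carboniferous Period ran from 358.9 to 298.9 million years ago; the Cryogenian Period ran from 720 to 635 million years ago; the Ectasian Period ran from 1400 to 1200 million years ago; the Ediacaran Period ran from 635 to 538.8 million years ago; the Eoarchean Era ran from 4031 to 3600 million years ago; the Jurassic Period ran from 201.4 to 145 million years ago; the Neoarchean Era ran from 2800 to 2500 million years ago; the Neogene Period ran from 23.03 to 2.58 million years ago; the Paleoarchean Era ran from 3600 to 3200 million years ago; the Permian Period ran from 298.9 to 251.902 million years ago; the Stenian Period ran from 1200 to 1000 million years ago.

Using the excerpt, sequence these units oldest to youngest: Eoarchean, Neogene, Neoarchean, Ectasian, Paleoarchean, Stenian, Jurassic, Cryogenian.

Eoarchean, Paleoarchean, Neoarchean, Ectasian, Stenian, Cryogenian, Jurassic, Neogene

Sorting by start age (descending Ma, since larger Ma = older): Eoarchean began 4031, Paleoarchean began 3600, Neoarchean began 2800, Ectasian began 1400, Stenian began 1200, Cryogenian began 720, Jurassic began 201.4, Neogene began 23.03.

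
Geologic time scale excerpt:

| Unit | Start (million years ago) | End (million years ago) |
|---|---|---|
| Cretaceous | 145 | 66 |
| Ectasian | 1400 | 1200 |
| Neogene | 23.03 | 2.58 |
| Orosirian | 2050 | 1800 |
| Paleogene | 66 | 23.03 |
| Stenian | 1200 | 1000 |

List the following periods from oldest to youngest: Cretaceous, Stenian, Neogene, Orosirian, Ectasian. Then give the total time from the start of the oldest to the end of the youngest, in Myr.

From the excerpt: Cretaceous 145–66; Stenian 1200–1000; Neogene 23.03–2.58; Orosirian 2050–1800; Ectasian 1400–1200 (Ma).
Larger Ma is earlier, so the oldest is Orosirian and the youngest is Neogene; oldest to youngest: Orosirian, Ectasian, Stenian, Cretaceous, Neogene.
Oldest start 2050 minus youngest end 2.58 gives 2047.42 Myr overall.

Orosirian → Ectasian → Stenian → Cretaceous → Neogene; total span 2047.42 Myr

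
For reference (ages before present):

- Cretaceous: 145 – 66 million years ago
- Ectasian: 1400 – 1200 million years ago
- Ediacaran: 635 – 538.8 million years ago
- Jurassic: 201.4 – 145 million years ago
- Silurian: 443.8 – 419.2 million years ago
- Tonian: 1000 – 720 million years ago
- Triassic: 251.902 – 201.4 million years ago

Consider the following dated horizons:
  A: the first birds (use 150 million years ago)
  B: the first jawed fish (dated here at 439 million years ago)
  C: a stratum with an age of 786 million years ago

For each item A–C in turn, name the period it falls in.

Match each age against the start–end ranges in the excerpt: A = 150 Ma → Jurassic (201.4–145); B = 439 Ma → Silurian (443.8–419.2); C = 786 Ma → Tonian (1000–720).

A — Jurassic; B — Silurian; C — Tonian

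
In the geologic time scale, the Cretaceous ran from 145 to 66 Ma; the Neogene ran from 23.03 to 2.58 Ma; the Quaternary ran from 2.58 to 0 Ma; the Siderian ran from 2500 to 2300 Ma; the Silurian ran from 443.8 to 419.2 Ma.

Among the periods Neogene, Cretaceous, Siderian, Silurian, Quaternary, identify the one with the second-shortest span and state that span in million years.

Durations: Neogene 20.45; Cretaceous 79; Siderian 200; Silurian 24.6; Quaternary 2.58 Myr.
Sorted shortest-first: Quaternary (2.58), Neogene (20.45), Silurian (24.6), Cretaceous (79), Siderian (200).
The second shortest is Neogene at 20.45 Myr.

Neogene, 20.45 million years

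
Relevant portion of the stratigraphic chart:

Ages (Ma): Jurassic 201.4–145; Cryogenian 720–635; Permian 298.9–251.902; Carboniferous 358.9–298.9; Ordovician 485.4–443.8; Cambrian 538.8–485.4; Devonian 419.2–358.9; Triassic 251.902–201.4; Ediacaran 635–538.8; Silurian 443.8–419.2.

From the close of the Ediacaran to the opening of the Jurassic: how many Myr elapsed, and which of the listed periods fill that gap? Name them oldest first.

337.4 million years; Cambrian, Ordovician, Silurian, Devonian, Carboniferous, Permian, Triassic

End of Ediacaran = 538.8 Ma; start of Jurassic = 201.4 Ma.
Gap = 538.8 − 201.4 = 337.4 Myr.
Periods wholly inside 538.8–201.4 Ma: Cambrian (538.8–485.4), Ordovician (485.4–443.8), Silurian (443.8–419.2), Devonian (419.2–358.9), Carboniferous (358.9–298.9), Permian (298.9–251.902), Triassic (251.902–201.4).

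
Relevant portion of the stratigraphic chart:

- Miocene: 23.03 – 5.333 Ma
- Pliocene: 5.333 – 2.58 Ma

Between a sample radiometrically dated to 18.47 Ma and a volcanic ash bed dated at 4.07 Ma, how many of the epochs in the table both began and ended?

The older date is 18.47 Ma and the younger is 4.07 Ma.
No epoch both begins after 18.47 Ma and ends before 4.07 Ma, so the count is 0.

0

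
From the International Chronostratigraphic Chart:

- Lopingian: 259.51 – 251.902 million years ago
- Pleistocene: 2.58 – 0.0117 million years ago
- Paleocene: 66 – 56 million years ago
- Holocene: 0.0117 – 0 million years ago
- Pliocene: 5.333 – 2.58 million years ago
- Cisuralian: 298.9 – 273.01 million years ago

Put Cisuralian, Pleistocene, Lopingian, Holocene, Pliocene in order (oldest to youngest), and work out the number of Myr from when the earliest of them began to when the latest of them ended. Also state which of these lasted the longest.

From the excerpt: Cisuralian 298.9–273.01; Pleistocene 2.58–0.0117; Lopingian 259.51–251.902; Holocene 0.0117–0; Pliocene 5.333–2.58 (Ma).
Larger Ma is earlier, so the oldest is Cisuralian and the youngest is Holocene; oldest to youngest: Cisuralian, Lopingian, Pliocene, Pleistocene, Holocene.
Oldest start 298.9 minus youngest end 0 gives 298.9 Myr overall.
Individual lengths (start − end): Holocene 0.0117; Lopingian 7.608; Pliocene 2.753; Cisuralian 25.89; Pleistocene 2.5683. The largest is Cisuralian at 25.89 Myr.

Cisuralian → Lopingian → Pliocene → Pleistocene → Holocene; total span 298.9 Myr; longest is Cisuralian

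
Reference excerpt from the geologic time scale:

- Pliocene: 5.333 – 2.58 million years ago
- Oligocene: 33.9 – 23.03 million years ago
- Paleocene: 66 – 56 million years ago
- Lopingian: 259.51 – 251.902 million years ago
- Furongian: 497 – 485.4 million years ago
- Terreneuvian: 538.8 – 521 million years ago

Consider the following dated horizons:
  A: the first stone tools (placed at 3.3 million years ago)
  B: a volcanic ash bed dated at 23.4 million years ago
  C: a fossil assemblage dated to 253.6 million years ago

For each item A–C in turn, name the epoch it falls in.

Match each age against the start–end ranges in the excerpt: A = 3.3 Ma → Pliocene (5.333–2.58); B = 23.4 Ma → Oligocene (33.9–23.03); C = 253.6 Ma → Lopingian (259.51–251.902).

A — Pliocene; B — Oligocene; C — Lopingian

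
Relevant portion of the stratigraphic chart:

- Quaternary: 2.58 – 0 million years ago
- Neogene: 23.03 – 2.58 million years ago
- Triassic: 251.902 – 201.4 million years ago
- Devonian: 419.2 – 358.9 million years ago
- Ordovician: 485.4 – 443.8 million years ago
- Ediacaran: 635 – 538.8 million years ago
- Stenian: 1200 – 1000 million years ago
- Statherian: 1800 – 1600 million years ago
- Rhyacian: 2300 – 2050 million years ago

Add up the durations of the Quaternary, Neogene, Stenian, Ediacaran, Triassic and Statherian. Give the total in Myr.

569.732 million years

Duration is start − end for each: (2.58 − 0) + (23.03 − 2.58) + (1200 − 1000) + (635 − 538.8) + (251.902 − 201.4) + (1800 − 1600).
That is 2.58 + 20.45 + 200 + 96.2 + 50.502 + 200, which totals 569.732 million years.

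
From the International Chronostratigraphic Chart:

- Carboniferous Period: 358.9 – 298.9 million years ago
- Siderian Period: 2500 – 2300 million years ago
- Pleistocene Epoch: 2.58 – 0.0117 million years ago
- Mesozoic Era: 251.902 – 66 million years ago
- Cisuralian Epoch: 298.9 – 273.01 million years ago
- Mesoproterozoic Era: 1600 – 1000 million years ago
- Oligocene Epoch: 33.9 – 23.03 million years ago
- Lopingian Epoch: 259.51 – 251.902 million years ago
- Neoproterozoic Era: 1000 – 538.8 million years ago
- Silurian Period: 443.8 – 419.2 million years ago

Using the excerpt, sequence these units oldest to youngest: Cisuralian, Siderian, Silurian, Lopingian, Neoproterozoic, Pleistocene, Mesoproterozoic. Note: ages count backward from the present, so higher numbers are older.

Siderian, Mesoproterozoic, Neoproterozoic, Silurian, Cisuralian, Lopingian, Pleistocene

Sorting by start age (descending Ma, since larger Ma = older): Siderian began 2500, Mesoproterozoic began 1600, Neoproterozoic began 1000, Silurian began 443.8, Cisuralian began 298.9, Lopingian began 259.51, Pleistocene began 2.58.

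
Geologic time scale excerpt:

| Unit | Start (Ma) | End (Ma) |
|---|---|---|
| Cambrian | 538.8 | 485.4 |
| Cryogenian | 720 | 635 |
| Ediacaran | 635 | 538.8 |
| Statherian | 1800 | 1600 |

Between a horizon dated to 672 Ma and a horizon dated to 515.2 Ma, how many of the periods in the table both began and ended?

1

The older date is 672 Ma and the younger is 515.2 Ma.
Periods with start < 672 and end > 515.2 Ma: Ediacaran (635–538.8).
That is 1 complete period.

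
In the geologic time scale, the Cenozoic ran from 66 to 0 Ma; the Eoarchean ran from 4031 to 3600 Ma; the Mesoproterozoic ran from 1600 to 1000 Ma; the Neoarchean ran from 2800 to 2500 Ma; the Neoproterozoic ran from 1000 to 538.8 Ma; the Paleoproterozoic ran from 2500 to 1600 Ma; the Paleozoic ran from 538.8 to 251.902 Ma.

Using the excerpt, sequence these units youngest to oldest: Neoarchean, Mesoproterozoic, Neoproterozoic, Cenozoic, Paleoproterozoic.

Cenozoic, Neoproterozoic, Mesoproterozoic, Paleoproterozoic, Neoarchean

Read off each span (Ma): Neoarchean 2800–2500; Mesoproterozoic 1600–1000; Neoproterozoic 1000–538.8; Cenozoic 66–0; Paleoproterozoic 2500–1600.
Larger Ma is older, so oldest→youngest is Neoarchean, Paleoproterozoic, Mesoproterozoic, Neoproterozoic, Cenozoic; reverse it for youngest→oldest.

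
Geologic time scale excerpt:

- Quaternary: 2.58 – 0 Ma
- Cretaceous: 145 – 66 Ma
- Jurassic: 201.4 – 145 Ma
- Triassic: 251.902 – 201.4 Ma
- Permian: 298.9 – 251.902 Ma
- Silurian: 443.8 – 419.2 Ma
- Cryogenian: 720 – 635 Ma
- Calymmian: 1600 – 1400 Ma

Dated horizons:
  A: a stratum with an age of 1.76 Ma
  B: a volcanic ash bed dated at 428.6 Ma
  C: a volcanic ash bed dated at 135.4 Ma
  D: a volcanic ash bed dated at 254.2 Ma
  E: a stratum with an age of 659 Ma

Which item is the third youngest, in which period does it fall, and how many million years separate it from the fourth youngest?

D, in the Permian; 174.4 million years to B

Smaller Ma means younger, so youngest first: A 1.76 < C 135.4 < D 254.2 < B 428.6 < E 659.
Counting 3 along gives D (254.2 Ma); the excerpt puts that inside the Permian, 298.9–251.902 Ma.
Next in line is B (428.6 Ma), and 428.6 − 254.2 = 174.4 Myr.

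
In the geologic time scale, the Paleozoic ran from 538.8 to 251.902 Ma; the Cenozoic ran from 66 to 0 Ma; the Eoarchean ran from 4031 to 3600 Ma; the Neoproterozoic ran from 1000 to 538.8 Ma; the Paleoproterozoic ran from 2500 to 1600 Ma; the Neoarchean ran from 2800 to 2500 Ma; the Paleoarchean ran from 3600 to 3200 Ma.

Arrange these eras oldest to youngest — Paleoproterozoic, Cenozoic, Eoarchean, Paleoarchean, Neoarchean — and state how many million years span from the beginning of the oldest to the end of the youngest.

From the excerpt: Paleoproterozoic 2500–1600; Cenozoic 66–0; Eoarchean 4031–3600; Paleoarchean 3600–3200; Neoarchean 2800–2500 (Ma).
Larger Ma is earlier, so the oldest is Eoarchean and the youngest is Cenozoic; oldest to youngest: Eoarchean, Paleoarchean, Neoarchean, Paleoproterozoic, Cenozoic.
Oldest start 4031 minus youngest end 0 gives 4031 Myr overall.

Eoarchean, Paleoarchean, Neoarchean, Paleoproterozoic, Cenozoic; total span 4031 Myr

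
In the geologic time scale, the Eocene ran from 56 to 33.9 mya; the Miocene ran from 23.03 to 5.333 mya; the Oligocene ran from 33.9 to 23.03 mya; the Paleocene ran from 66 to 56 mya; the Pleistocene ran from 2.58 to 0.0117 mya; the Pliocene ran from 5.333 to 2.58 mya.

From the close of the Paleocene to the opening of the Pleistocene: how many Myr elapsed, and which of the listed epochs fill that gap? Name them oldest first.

53.42 million years; Eocene, Oligocene, Miocene, Pliocene

End of Paleocene = 56 Ma; start of Pleistocene = 2.58 Ma.
Gap = 56 − 2.58 = 53.42 Myr.
Epochs wholly inside 56–2.58 Ma: Eocene (56–33.9), Oligocene (33.9–23.03), Miocene (23.03–5.333), Pliocene (5.333–2.58).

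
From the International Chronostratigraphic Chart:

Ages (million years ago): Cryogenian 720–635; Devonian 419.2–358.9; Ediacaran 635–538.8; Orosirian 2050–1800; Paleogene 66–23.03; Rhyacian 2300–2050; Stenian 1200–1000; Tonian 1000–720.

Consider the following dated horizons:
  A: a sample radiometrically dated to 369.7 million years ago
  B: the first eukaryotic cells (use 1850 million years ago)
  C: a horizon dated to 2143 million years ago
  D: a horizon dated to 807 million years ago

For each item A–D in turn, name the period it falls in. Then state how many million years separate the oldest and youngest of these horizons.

Match each age against the start–end ranges in the excerpt: A = 369.7 Ma → Devonian (419.2–358.9); B = 1850 Ma → Orosirian (2050–1800); C = 2143 Ma → Rhyacian (2300–2050); D = 807 Ma → Tonian (1000–720).
The largest age is 2143 Ma and the smallest is 369.7 Ma; their difference is 1773.3 Myr.

A — Devonian; B — Orosirian; C — Rhyacian; D — Tonian; span 1773.3 million years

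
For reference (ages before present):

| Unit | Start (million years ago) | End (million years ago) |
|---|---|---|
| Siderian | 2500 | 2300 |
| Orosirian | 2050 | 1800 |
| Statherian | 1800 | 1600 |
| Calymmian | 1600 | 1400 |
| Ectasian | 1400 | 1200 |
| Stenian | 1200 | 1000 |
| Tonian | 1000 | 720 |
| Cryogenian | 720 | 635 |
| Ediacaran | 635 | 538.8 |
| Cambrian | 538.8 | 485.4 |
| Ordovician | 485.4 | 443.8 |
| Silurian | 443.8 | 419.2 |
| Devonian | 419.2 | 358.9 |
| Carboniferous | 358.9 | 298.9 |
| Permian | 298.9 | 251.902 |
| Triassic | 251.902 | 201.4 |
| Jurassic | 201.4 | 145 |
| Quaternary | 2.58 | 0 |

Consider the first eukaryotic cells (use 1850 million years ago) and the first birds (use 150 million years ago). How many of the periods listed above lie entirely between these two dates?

14

1850 Ma sits inside the Orosirian (2050–1800) and 150 Ma inside the Jurassic (201.4–145); neither of those is wholly between the two dates.
The listed periods lying completely between them are Statherian, Calymmian, Ectasian, Stenian, Tonian, Cryogenian, Ediacaran, Cambrian, Ordovician, Silurian, Devonian, Carboniferous, Permian, Triassic — 14 in all.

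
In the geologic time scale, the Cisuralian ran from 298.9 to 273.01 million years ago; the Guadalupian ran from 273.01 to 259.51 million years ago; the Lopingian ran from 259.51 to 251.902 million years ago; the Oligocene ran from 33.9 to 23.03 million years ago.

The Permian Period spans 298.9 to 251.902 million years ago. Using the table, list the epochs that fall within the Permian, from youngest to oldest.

Lopingian, Guadalupian, Cisuralian

Epochs with both bounds inside 298.9–251.902 Ma: Lopingian (259.51–251.902), Guadalupian (273.01–259.51), Cisuralian (298.9–273.01).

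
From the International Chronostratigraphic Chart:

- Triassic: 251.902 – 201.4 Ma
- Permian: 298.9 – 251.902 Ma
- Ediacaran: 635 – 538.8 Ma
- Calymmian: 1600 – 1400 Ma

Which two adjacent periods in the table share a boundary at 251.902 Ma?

The Permian ends at 251.902 Ma and the Triassic begins at 251.902 Ma, so they share that boundary.

Permian and Triassic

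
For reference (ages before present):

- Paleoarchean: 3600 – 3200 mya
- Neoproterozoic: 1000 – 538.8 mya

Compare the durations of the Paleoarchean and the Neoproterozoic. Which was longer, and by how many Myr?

Paleoarchean: 3600 − 3200 = 400 Myr.
Neoproterozoic: 1000 − 538.8 = 461.2 Myr.
Difference: 461.2 − 400 = 61.2 Myr, so the Neoproterozoic was longer.

Neoproterozoic, by 61.2 million years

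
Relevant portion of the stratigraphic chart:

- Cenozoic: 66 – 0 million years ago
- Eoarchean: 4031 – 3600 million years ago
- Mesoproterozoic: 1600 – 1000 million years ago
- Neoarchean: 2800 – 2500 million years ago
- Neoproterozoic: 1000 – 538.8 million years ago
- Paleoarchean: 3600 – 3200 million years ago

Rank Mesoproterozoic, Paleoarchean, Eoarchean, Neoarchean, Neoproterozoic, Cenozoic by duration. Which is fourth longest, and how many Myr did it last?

Durations: Mesoproterozoic 600; Paleoarchean 400; Eoarchean 431; Neoarchean 300; Neoproterozoic 461.2; Cenozoic 66 Myr.
Sorted longest-first: Mesoproterozoic (600), Neoproterozoic (461.2), Eoarchean (431), Paleoarchean (400), Neoarchean (300), Cenozoic (66).
The fourth longest is Paleoarchean at 400 Myr.

Paleoarchean, 400 million years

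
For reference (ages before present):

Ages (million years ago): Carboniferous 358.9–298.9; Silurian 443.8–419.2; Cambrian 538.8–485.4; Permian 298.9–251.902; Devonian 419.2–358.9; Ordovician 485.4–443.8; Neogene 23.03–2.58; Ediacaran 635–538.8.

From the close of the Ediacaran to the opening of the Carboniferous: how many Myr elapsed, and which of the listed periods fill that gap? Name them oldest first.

The Ediacaran closes at 538.8 Ma and the Carboniferous opens at 358.9 Ma, so the interval is 538.8 − 358.9 = 179.9 Myr.
A period fits inside if it starts at or after 538.8 Ma and ends at or before 358.9 Ma; oldest first that gives Cambrian, Ordovician, Silurian, Devonian.

179.9 million years; Cambrian, Ordovician, Silurian, Devonian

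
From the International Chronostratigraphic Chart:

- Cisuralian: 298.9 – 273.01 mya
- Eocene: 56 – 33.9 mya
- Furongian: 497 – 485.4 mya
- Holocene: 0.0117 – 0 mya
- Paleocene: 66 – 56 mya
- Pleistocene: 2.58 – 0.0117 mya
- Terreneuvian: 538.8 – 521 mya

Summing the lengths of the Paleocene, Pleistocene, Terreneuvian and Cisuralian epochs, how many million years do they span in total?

56.2583 million years

Duration is start − end for each: (66 − 56) + (2.58 − 0.0117) + (538.8 − 521) + (298.9 − 273.01).
That is 10 + 2.5683 + 17.8 + 25.89, which totals 56.2583 million years.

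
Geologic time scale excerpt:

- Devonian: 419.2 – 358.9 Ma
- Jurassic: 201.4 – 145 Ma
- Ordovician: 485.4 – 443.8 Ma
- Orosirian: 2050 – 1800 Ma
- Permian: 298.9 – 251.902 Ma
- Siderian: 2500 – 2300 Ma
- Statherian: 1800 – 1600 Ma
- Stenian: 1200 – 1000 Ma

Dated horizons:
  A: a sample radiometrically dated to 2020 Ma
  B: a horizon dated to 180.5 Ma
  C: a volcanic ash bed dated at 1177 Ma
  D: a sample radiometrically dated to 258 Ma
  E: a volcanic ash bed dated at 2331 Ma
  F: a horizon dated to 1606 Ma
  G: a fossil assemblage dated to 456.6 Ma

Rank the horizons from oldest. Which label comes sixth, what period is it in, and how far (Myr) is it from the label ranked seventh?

D, in the Permian; 77.5 million years to B

Larger Ma means older, so oldest first: E 2331 > A 2020 > F 1606 > C 1177 > G 456.6 > D 258 > B 180.5.
Counting 6 along gives D (258 Ma); the excerpt puts that inside the Permian, 298.9–251.902 Ma.
Next in line is B (180.5 Ma), and 258 − 180.5 = 77.5 Myr.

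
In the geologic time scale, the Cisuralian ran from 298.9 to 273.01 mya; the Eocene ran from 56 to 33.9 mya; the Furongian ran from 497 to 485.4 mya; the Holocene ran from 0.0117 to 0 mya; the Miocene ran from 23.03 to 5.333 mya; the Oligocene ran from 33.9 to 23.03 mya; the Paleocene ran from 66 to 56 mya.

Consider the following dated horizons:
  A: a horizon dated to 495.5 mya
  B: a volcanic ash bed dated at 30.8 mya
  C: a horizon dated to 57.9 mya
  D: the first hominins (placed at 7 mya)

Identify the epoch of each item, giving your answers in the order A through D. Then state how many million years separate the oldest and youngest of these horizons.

A — Furongian; B — Oligocene; C — Paleocene; D — Miocene; span 488.5 million years

A: 495.5 Ma lies in 497–485.4 Ma, so Furongian.
B: 30.8 Ma lies in 33.9–23.03 Ma, so Oligocene.
C: 57.9 Ma lies in 66–56 Ma, so Paleocene.
D: 7 Ma lies in 23.03–5.333 Ma, so Miocene.
Oldest = 495.5 Ma, youngest = 7 Ma → span 488.5 Myr.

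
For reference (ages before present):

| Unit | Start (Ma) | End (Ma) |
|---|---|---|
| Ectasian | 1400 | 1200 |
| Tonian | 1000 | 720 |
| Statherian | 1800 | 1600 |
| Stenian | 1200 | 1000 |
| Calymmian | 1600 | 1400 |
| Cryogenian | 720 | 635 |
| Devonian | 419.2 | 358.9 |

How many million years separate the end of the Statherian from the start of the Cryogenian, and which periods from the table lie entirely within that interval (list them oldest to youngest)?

End of Statherian = 1600 Ma; start of Cryogenian = 720 Ma.
Gap = 1600 − 720 = 880 Myr.
Periods wholly inside 1600–720 Ma: Calymmian (1600–1400), Ectasian (1400–1200), Stenian (1200–1000), Tonian (1000–720).

880 million years; Calymmian, Ectasian, Stenian, Tonian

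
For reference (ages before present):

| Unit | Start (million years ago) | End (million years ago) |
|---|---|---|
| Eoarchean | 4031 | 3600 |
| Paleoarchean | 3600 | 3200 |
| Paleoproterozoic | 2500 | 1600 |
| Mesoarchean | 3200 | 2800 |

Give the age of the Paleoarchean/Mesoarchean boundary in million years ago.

3200 million years ago

The Paleoarchean ends and the Mesoarchean begins at 3200 million years ago.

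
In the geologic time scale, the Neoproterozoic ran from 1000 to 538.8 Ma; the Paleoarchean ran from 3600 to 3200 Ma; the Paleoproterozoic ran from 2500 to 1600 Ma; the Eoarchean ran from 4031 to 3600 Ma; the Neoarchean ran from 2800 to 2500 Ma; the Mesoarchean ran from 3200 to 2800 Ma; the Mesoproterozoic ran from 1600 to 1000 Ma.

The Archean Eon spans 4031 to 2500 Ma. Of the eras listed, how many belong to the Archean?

4

Eras inside 4031–2500 Ma: Eoarchean, Paleoarchean, Mesoarchean, Neoarchean — 4 in total.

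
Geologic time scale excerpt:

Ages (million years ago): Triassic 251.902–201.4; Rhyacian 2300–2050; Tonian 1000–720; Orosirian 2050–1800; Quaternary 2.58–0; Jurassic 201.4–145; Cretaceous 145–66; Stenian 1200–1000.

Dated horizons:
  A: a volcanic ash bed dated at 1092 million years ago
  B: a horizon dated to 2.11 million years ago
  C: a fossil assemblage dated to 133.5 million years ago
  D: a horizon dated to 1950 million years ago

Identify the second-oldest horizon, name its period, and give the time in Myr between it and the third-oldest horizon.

Larger Ma means older, so oldest first: D 1950 > A 1092 > C 133.5 > B 2.11.
Counting 2 along gives A (1092 Ma); the excerpt puts that inside the Stenian, 1200–1000 Ma.
Next in line is C (133.5 Ma), and 1092 − 133.5 = 958.5 Myr.

A, in the Stenian; 958.5 million years to C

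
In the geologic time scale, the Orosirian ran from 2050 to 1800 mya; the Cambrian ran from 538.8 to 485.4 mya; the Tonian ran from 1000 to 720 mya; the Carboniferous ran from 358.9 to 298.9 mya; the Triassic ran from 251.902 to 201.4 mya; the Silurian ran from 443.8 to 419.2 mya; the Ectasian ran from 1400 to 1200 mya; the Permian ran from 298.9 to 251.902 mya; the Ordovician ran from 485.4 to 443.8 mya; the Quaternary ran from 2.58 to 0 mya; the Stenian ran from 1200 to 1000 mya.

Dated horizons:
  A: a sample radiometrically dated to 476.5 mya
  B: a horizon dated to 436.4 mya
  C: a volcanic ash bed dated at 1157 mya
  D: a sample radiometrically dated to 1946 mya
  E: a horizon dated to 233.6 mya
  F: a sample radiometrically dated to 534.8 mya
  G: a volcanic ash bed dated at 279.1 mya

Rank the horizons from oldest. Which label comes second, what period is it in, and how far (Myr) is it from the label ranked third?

C, in the Stenian; 622.2 million years to F

Sorted oldest-first by Ma: D (1946), C (1157), F (534.8), A (476.5), B (436.4), G (279.1), E (233.6).
The second oldest is C at 1157 Ma, which lies in 1200–1000 Ma: the Stenian.
The third oldest is F at 534.8 Ma; separation = |1157 − 534.8| = 622.2 Myr.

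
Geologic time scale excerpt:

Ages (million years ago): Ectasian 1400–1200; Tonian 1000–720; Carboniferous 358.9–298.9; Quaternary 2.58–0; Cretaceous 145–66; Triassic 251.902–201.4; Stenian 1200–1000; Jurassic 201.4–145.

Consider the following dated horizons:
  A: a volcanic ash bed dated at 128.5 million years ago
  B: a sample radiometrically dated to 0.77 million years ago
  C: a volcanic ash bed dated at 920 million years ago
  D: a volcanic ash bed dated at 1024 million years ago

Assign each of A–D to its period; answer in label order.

Match each age against the start–end ranges in the excerpt: A = 128.5 Ma → Cretaceous (145–66); B = 0.77 Ma → Quaternary (2.58–0); C = 920 Ma → Tonian (1000–720); D = 1024 Ma → Stenian (1200–1000).

A — Cretaceous; B — Quaternary; C — Tonian; D — Stenian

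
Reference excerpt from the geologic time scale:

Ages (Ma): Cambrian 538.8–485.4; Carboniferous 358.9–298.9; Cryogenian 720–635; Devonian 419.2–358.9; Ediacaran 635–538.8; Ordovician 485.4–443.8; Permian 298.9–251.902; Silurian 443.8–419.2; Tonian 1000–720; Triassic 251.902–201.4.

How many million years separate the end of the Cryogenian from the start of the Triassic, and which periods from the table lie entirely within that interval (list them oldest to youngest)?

383.098 million years; Ediacaran, Cambrian, Ordovician, Silurian, Devonian, Carboniferous, Permian

End of Cryogenian = 635 Ma; start of Triassic = 251.902 Ma.
Gap = 635 − 251.902 = 383.098 Myr.
Periods wholly inside 635–251.902 Ma: Ediacaran (635–538.8), Cambrian (538.8–485.4), Ordovician (485.4–443.8), Silurian (443.8–419.2), Devonian (419.2–358.9), Carboniferous (358.9–298.9), Permian (298.9–251.902).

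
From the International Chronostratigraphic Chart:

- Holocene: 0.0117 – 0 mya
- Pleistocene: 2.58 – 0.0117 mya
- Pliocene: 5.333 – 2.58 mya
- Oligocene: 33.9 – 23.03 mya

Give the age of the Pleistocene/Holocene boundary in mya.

0.0117 mya

The Pleistocene ends and the Holocene begins at 0.0117 mya.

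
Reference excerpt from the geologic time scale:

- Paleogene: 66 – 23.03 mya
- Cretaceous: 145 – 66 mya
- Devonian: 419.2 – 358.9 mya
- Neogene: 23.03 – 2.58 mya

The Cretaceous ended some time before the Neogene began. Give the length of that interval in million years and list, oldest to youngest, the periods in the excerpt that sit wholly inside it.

42.97 million years; Paleogene

The Cretaceous closes at 66 Ma and the Neogene opens at 23.03 Ma, so the interval is 66 − 23.03 = 42.97 Myr.
A period fits inside if it starts at or after 66 Ma and ends at or before 23.03 Ma; oldest first that gives Paleogene.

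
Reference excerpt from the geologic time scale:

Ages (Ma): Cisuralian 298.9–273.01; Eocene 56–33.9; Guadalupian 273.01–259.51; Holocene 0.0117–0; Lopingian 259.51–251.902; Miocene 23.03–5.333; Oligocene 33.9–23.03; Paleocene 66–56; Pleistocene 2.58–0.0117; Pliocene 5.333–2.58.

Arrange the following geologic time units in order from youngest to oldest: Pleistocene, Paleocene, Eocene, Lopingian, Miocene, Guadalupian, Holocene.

Holocene, then Pleistocene, then Miocene, then Eocene, then Paleocene, then Lopingian, then Guadalupian

The oldest of these is Guadalupian (starts 273.01 Ma) and the youngest is Holocene (ends 0 Ma).
In between, by decreasing start age: Lopingian (259.51), Paleocene (66), Eocene (56), Miocene (23.03), Pleistocene (2.58).
Listing youngest first means reversing that sequence.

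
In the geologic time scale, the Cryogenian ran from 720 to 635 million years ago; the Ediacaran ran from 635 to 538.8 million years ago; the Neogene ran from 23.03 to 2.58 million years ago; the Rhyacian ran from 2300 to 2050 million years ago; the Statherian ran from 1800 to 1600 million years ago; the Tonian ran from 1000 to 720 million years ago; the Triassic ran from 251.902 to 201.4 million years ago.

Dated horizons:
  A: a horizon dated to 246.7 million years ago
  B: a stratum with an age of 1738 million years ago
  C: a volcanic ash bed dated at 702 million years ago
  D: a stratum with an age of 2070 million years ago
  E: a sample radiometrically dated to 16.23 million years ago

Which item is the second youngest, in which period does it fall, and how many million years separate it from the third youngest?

A, in the Triassic; 455.3 million years to C

Smaller Ma means younger, so youngest first: E 16.23 < A 246.7 < C 702 < B 1738 < D 2070.
Counting 2 along gives A (246.7 Ma); the excerpt puts that inside the Triassic, 251.902–201.4 Ma.
Next in line is C (702 Ma), and 702 − 246.7 = 455.3 Myr.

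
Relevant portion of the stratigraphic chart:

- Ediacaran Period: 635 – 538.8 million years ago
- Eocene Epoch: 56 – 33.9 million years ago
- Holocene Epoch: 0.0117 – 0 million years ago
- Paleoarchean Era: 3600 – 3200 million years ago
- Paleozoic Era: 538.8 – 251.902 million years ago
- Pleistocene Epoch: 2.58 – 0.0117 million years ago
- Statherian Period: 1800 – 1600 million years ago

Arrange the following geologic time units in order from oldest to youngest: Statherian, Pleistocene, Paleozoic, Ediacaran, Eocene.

Statherian, Ediacaran, Paleozoic, Eocene, Pleistocene

Sorting by start age (descending Ma, since larger Ma = older): Statherian start 1800, Ediacaran start 635, Paleozoic start 538.8, Eocene start 56, Pleistocene start 2.58.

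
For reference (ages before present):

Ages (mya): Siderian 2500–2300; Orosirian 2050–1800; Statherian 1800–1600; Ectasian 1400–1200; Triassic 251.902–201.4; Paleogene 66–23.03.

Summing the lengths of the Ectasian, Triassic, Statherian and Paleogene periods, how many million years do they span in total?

493.472 million years

Duration is start − end for each: (1400 − 1200) + (251.902 − 201.4) + (1800 − 1600) + (66 − 23.03).
That is 200 + 50.502 + 200 + 42.97, which totals 493.472 million years.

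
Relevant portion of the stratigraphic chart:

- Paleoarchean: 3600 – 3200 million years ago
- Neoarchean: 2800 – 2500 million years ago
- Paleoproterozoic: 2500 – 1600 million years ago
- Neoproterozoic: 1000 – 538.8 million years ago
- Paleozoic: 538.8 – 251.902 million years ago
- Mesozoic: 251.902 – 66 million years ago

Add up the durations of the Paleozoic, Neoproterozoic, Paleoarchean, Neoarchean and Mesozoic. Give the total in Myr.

Each duration: Paleozoic = 286.898; Neoproterozoic = 461.2; Paleoarchean = 400; Neoarchean = 300; Mesozoic = 185.902.
Sum: 286.898 + 461.2 + 400 + 300 + 185.902 = 1634 Myr.

1634 million years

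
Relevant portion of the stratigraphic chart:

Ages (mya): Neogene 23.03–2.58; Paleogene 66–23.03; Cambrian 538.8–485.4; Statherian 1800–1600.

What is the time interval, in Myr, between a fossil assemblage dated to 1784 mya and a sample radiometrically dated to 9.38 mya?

1784 − 9.38 = 1774.62 million years.

1774.62 million years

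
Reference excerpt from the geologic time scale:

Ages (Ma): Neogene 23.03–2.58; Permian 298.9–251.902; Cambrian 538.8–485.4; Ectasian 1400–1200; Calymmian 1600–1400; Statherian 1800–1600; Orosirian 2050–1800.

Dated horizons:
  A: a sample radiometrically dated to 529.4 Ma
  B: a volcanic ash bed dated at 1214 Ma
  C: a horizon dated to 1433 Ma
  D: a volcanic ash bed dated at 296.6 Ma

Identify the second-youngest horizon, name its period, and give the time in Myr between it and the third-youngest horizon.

Smaller Ma means younger, so youngest first: D 296.6 < A 529.4 < B 1214 < C 1433.
Counting 2 along gives A (529.4 Ma); the excerpt puts that inside the Cambrian, 538.8–485.4 Ma.
Next in line is B (1214 Ma), and 1214 − 529.4 = 684.6 Myr.

A, in the Cambrian; 684.6 million years to B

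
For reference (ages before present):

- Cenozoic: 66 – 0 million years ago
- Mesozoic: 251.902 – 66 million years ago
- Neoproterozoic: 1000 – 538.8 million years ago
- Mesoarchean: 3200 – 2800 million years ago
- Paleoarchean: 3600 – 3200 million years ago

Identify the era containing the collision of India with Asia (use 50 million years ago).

50 Ma lies between 66 and 0 Ma, so it falls in the Cenozoic.

Cenozoic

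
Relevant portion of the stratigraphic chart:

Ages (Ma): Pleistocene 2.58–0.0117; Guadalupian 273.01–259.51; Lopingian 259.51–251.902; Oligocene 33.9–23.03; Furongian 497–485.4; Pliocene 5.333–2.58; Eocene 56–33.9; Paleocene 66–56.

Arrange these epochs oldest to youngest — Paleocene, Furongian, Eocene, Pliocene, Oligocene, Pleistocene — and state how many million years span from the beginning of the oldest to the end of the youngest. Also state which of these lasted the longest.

Start ages (Ma): Furongian 497, Paleocene 66, Eocene 56, Oligocene 33.9, Pliocene 5.333, Pleistocene 2.58.
Ordered oldest to youngest: Furongian, Paleocene, Eocene, Oligocene, Pliocene, Pleistocene.
Span = 497 − 0.0117 = 496.9883 Myr.
Durations: Pleistocene 2.5683, Oligocene 10.87, Eocene 22.1, Pliocene 2.753, Paleocene 10, Furongian 11.6 → longest is Eocene (22.1 Myr).

Furongian, Paleocene, Eocene, Oligocene, Pliocene, Pleistocene; total span 496.9883 Myr; longest is Eocene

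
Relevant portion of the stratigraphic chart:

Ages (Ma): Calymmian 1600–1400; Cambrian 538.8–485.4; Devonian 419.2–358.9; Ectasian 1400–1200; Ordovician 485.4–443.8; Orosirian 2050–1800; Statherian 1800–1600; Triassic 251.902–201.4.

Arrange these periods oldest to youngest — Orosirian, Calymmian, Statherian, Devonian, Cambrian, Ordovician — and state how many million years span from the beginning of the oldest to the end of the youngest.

From the excerpt: Orosirian 2050–1800; Calymmian 1600–1400; Statherian 1800–1600; Devonian 419.2–358.9; Cambrian 538.8–485.4; Ordovician 485.4–443.8 (Ma).
Larger Ma is earlier, so the oldest is Orosirian and the youngest is Devonian; oldest to youngest: Orosirian, Statherian, Calymmian, Cambrian, Ordovician, Devonian.
Oldest start 2050 minus youngest end 358.9 gives 1691.1 Myr overall.

Orosirian, Statherian, Calymmian, Cambrian, Ordovician, Devonian; total span 1691.1 Myr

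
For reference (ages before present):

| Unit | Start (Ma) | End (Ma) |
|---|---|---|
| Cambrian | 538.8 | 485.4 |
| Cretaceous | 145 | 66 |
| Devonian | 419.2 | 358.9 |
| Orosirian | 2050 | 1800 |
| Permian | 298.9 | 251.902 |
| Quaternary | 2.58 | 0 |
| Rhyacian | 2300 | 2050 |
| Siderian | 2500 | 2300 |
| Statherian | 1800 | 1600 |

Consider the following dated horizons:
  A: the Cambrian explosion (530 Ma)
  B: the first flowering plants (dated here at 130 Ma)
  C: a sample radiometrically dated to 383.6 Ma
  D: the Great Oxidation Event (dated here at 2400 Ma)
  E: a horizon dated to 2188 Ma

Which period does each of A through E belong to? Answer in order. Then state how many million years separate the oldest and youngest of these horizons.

A — Cambrian; B — Cretaceous; C — Devonian; D — Siderian; E — Rhyacian; span 2270 million years

A: 530 Ma lies in 538.8–485.4 Ma, so Cambrian.
B: 130 Ma lies in 145–66 Ma, so Cretaceous.
C: 383.6 Ma lies in 419.2–358.9 Ma, so Devonian.
D: 2400 Ma lies in 2500–2300 Ma, so Siderian.
E: 2188 Ma lies in 2300–2050 Ma, so Rhyacian.
Oldest = 2400 Ma, youngest = 130 Ma → span 2270 Myr.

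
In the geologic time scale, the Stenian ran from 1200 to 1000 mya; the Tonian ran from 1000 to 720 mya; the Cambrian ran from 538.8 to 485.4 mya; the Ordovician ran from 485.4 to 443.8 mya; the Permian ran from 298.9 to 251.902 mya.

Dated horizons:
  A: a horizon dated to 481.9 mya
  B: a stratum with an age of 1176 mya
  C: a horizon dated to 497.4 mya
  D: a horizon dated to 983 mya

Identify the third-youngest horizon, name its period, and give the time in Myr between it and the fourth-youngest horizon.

D, in the Tonian; 193 million years to B

Sorted youngest-first by Ma: A (481.9), C (497.4), D (983), B (1176).
The third youngest is D at 983 Ma, which lies in 1000–720 Ma: the Tonian.
The fourth youngest is B at 1176 Ma; separation = |983 − 1176| = 193 Myr.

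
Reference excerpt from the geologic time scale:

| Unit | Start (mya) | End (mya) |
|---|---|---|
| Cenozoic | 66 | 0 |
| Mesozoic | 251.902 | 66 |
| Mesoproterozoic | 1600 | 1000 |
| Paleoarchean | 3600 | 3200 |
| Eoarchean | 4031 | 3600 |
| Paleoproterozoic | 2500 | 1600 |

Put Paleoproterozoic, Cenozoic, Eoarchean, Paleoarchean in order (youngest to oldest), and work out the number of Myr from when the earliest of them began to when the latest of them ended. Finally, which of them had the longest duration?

Cenozoic → Paleoproterozoic → Paleoarchean → Eoarchean; total span 4031 Myr; longest is Paleoproterozoic

Start ages (Ma): Eoarchean 4031, Paleoarchean 3600, Paleoproterozoic 2500, Cenozoic 66.
Ordered youngest to oldest: Cenozoic, Paleoproterozoic, Paleoarchean, Eoarchean.
Span = 4031 − 0 = 4031 Myr.
Durations: Eoarchean 431, Cenozoic 66, Paleoproterozoic 900, Paleoarchean 400 → longest is Paleoproterozoic (900 Myr).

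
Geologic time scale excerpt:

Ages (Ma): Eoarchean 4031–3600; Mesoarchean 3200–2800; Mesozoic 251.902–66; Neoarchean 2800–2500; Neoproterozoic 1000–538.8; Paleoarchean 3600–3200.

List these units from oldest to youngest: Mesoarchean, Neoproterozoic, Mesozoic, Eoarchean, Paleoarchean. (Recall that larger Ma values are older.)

Eoarchean → Paleoarchean → Mesoarchean → Neoproterozoic → Mesozoic

The oldest of these is Eoarchean (starts 4031 Ma) and the youngest is Mesozoic (ends 66 Ma).
In between, by decreasing start age: Paleoarchean (3600), Mesoarchean (3200), Neoproterozoic (1000).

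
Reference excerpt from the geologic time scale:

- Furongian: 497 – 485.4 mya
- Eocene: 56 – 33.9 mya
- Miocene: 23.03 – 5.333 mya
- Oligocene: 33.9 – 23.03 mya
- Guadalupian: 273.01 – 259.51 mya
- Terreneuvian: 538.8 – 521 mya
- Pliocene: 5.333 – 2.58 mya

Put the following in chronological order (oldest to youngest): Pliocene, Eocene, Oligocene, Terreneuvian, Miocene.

Read off each span (Ma): Pliocene 5.333–2.58; Eocene 56–33.9; Oligocene 33.9–23.03; Terreneuvian 538.8–521; Miocene 23.03–5.333.
Larger Ma is older, so oldest→youngest is Terreneuvian, Eocene, Oligocene, Miocene, Pliocene.

Terreneuvian, Eocene, Oligocene, Miocene, Pliocene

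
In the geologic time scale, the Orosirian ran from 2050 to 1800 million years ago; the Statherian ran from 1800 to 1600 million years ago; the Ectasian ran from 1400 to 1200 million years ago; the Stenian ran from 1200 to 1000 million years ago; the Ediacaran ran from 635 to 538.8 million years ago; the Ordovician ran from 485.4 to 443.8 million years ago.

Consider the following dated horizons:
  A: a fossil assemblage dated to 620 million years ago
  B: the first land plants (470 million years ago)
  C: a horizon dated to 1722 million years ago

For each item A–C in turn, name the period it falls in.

A: 620 Ma lies in 635–538.8 Ma, so Ediacaran.
B: 470 Ma lies in 485.4–443.8 Ma, so Ordovician.
C: 1722 Ma lies in 1800–1600 Ma, so Statherian.

A — Ediacaran; B — Ordovician; C — Statherian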